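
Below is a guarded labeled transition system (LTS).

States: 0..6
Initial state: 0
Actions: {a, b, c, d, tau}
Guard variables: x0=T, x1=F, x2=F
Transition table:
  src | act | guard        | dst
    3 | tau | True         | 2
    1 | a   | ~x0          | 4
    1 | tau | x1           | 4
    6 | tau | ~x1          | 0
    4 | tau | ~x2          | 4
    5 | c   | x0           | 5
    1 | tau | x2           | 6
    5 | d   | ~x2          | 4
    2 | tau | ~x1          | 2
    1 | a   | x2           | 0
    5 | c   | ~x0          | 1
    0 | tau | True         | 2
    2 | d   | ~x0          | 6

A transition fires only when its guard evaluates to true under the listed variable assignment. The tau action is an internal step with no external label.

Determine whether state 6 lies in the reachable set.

After dropping false guards: 7 live edges.
depth 0: {0}
depth 1: {2}  total {0,2}
Reachable = {0,2}

Answer: UNREACHABLE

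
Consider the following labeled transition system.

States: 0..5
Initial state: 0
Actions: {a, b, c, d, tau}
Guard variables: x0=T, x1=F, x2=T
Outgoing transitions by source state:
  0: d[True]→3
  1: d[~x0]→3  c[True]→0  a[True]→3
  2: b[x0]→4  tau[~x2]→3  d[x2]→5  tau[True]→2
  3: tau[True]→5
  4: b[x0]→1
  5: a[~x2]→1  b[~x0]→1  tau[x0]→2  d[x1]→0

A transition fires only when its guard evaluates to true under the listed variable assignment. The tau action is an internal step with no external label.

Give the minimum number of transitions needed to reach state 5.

BFS to 5:
  L0 = {0}
  L1 = {3}
  L2 = {5}
depth(5)=2, e.g. d·tau

Answer: 2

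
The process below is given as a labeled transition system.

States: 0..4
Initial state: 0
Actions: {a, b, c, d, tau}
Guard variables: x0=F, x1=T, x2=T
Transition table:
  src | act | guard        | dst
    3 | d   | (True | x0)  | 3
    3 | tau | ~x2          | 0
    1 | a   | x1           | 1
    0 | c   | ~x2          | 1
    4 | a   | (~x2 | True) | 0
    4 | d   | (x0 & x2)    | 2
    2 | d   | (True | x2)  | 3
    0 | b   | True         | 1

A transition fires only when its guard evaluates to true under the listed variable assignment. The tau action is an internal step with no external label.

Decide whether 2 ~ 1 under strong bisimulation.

Refine partition for ~:
  P[0] = {{0,1,2,3,4}}
  P[1] = {{0},{1,4},{2,3}}
  P[2] = {{0},{1},{2,3},{4}}
stable after 3 split(s): 4 block(s)
[2]={2,3}  [1]={1}

Answer: NOT BISIMILAR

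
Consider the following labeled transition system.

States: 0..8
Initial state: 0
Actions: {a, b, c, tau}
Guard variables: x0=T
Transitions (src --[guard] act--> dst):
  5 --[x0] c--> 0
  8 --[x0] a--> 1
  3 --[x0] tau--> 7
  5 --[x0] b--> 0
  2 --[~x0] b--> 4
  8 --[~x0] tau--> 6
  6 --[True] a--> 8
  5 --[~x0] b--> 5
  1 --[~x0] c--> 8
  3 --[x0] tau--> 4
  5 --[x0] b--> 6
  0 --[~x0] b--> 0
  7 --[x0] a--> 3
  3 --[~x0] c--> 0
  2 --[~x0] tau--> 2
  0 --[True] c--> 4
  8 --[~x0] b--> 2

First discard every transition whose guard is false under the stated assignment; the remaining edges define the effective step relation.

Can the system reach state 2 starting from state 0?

After dropping false guards: 9 live edges.
Layer 0: {0}
Layer 1: {4}  total {0,4}
Reach set: {0,4}

Answer: UNREACHABLE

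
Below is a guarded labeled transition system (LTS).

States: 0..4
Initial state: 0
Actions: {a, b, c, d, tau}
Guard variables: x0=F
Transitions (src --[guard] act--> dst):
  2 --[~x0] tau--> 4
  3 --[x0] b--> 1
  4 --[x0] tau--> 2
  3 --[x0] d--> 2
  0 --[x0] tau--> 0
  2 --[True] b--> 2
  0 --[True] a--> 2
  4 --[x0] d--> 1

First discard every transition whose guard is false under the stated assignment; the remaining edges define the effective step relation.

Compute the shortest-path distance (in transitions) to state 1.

Answer: UNREACHABLE

Analysis:
Breadth-first toward 1:
  depth 0: {0}
  depth 1: {2}
  depth 2: {4}
1 never appears.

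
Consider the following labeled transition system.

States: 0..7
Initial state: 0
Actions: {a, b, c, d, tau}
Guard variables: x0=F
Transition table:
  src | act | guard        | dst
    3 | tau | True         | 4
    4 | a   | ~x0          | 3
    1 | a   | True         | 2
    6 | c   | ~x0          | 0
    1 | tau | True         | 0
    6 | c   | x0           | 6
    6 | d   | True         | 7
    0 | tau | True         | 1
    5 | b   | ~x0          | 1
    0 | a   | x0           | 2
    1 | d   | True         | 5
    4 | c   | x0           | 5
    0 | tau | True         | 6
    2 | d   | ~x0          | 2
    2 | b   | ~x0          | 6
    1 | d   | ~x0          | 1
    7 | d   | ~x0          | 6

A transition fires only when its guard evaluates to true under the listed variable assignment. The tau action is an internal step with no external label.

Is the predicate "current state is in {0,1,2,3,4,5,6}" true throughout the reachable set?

Answer: INVARIANT VIOLATED at state 7

Trace:
Safe = {0,1,2,3,4,5,6}
R = {0,1,2,5,6,7}
  0: ok
  1: ok
  2: ok
  5: ok
  6: ok
  7: ✗ unsafe
witness against invariant: tau·d → 7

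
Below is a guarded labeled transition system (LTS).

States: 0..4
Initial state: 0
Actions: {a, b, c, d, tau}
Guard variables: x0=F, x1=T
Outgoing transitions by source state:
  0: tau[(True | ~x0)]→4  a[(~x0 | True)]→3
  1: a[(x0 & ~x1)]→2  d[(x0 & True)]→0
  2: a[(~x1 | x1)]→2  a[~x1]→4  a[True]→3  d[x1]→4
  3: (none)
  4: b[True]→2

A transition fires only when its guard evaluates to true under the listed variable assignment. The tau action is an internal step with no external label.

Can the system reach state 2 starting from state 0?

6 transition(s) survive guard evaluation.
Layer 0: {0}
Layer 1: {3,4}  total {0,3,4}
Layer 2: {2}  total {0,2,3,4}
R = {0,2,3,4}
Path to 2: tau·b

Answer: REACHABLE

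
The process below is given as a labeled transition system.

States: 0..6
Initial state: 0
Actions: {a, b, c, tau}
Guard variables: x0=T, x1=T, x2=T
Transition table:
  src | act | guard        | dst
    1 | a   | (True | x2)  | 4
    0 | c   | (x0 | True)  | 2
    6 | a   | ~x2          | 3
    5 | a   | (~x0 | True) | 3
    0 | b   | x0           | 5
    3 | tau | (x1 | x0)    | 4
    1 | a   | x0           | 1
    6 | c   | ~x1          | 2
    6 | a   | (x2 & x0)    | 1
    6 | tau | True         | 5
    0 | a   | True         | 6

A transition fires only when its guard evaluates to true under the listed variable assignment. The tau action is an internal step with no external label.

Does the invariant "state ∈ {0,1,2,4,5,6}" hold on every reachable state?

Answer: INVARIANT VIOLATED at state 3

Analysis:
Inv-set: {0,1,2,4,5,6}
Reachable = {0,1,2,3,4,5,6}
  0: ok
  1: ok
  2: ok
  3: ✗ unsafe
  4: ok
  5: ok
  6: ok
counterexample path to 3: b·a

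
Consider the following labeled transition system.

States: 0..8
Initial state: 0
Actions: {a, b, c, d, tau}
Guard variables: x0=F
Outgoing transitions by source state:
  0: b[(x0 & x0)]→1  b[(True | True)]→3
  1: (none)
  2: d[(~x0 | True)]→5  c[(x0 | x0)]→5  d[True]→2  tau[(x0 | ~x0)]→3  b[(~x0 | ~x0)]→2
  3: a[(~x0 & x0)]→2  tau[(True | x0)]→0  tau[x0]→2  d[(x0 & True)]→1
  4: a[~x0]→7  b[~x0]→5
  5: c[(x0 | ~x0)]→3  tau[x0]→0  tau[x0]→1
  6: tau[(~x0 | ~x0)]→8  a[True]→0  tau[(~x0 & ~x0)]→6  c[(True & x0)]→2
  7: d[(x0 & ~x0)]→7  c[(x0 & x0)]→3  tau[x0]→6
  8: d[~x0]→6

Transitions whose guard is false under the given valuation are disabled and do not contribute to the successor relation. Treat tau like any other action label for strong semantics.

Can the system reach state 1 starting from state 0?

13 transition(s) survive guard evaluation.
Layer 0: {0}
Layer 1: {3}  cumulative {0,3}
R = {0,3}

Answer: UNREACHABLE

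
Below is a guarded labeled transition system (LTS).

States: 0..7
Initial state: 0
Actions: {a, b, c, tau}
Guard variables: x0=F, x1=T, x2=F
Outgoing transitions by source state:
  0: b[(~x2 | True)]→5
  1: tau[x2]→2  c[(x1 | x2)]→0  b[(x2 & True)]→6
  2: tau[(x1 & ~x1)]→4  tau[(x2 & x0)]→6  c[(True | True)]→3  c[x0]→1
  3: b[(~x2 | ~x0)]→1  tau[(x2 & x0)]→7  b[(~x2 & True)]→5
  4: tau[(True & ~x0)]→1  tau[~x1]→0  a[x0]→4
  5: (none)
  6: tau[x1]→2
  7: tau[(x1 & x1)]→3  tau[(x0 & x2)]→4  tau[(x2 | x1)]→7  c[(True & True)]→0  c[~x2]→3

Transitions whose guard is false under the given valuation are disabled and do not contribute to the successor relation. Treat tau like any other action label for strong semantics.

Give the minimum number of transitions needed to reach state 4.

Answer: UNREACHABLE

Analysis:
Breadth-first toward 4:
  L0 = {0}
  L1 = {5}
4 never appears.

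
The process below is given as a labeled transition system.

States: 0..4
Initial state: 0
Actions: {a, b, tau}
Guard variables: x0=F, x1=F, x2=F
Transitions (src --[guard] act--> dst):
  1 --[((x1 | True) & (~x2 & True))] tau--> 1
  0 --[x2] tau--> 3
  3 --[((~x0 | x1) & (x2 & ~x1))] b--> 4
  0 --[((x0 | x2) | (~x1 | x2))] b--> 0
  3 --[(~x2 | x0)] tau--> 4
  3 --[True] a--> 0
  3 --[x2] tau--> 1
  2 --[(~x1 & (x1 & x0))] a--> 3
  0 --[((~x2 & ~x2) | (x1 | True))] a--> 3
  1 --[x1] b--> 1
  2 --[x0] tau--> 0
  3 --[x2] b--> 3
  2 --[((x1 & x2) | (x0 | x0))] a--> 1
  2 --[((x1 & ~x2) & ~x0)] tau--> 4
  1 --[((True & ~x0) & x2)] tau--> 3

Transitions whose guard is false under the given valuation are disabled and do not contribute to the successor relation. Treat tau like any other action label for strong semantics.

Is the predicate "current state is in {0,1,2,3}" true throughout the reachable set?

Allowed set {0,1,2,3}
Reach set: {0,3,4}
  0: ✓
  3: ✓
  4: VIOLATES
counterexample path to 4: a·tau

Answer: INVARIANT VIOLATED at state 4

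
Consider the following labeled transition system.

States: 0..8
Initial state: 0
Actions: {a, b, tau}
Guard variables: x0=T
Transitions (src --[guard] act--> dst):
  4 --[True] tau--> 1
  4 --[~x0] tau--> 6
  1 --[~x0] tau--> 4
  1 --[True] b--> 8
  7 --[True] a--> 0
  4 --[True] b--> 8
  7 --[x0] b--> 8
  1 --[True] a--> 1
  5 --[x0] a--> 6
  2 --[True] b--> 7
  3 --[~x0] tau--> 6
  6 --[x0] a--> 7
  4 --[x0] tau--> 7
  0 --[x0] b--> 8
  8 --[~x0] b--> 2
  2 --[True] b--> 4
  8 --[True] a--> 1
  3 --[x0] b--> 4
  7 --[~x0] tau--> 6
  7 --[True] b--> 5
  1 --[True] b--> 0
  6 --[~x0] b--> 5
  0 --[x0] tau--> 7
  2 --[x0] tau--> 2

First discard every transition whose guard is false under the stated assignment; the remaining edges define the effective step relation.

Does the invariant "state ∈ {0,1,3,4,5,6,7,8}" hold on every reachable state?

Allowed set {0,1,3,4,5,6,7,8}
Reachable = {0,1,5,6,7,8}
  0: ok
  1: ok
  5: ok
  6: ok
  7: ok
  8: ok

Answer: INVARIANT HOLDS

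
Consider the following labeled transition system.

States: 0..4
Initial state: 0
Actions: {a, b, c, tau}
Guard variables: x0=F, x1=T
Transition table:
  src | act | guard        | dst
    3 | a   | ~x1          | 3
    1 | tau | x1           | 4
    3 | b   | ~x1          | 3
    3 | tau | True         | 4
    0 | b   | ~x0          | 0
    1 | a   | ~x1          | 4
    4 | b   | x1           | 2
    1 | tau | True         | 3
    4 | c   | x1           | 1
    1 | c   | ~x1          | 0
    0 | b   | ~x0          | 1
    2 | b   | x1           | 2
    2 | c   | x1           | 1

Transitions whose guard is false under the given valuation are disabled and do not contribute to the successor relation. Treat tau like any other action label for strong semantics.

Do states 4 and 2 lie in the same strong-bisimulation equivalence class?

Answer: BISIMILAR

Working:
Refine partition for ~:
  P[0] = {{0,1,2,3,4}}
  P[1] = {{0},{1,3},{2,4}}
  P[2] = {{0},{1},{2,4},{3}}
Fixed point at round 3; 4 class(es).
class of 4: {2,4}; class of 2: {2,4}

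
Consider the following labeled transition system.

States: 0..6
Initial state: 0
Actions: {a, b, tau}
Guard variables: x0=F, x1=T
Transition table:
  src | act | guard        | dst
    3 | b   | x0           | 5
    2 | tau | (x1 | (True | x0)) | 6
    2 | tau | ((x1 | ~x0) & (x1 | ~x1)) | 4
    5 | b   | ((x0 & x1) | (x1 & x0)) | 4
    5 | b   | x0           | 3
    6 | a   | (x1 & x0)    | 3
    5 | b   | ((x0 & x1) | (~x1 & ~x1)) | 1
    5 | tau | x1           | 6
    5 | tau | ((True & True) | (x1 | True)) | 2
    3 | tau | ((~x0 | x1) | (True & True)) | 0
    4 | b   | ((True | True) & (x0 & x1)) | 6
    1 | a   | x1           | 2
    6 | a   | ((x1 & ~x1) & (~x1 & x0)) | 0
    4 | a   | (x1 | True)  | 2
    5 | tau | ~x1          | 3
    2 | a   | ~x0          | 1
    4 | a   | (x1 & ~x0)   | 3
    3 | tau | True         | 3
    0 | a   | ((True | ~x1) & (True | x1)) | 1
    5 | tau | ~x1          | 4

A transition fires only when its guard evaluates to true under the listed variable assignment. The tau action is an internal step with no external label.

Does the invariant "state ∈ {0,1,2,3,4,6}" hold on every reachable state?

Safe = {0,1,2,3,4,6}
Reachable = {0,1,2,3,4,6}
  0: ok
  1: ok
  2: ok
  3: ok
  4: ok
  6: ok

Answer: INVARIANT HOLDS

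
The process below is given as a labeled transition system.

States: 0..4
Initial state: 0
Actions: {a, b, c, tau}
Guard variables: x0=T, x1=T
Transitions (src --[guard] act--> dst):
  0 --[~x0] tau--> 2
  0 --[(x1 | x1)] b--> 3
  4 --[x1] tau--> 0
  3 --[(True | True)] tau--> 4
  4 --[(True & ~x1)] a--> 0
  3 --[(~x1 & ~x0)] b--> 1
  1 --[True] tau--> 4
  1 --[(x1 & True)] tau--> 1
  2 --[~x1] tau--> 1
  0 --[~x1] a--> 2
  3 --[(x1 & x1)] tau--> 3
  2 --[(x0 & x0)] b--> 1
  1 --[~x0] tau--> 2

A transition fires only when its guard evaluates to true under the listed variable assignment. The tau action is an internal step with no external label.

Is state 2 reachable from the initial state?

Answer: UNREACHABLE

Trace:
7 transition(s) survive guard evaluation.
L0 = {0}
L1 = {3}  total {0,3}
L2 = {4}  total {0,3,4}
R = {0,3,4}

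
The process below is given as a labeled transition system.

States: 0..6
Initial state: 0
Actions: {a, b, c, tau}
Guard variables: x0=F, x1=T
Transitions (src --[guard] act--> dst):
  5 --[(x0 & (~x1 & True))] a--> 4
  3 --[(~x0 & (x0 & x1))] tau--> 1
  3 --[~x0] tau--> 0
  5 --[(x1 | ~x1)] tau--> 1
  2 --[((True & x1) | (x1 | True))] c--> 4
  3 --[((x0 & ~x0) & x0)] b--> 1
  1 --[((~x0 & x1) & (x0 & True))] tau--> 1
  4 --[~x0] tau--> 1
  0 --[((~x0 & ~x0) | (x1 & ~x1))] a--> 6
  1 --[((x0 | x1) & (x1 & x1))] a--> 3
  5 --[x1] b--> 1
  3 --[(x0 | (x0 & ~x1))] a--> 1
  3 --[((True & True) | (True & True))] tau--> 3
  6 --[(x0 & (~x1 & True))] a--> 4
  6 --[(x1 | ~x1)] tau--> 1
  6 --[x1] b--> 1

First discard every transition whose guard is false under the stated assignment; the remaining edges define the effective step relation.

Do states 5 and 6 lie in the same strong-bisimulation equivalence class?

Answer: BISIMILAR

Working:
Bisimulation quotient by refinement:
  π0 = {{0,1,2,3,4,5,6}}
  π1 = {{0,1},{2},{3,4},{5,6}}
  π2 = {{0},{1},{2},{3},{4},{5,6}}
stable after 3 split(s): 6 block(s)
5∈{5,6}, 6∈{5,6}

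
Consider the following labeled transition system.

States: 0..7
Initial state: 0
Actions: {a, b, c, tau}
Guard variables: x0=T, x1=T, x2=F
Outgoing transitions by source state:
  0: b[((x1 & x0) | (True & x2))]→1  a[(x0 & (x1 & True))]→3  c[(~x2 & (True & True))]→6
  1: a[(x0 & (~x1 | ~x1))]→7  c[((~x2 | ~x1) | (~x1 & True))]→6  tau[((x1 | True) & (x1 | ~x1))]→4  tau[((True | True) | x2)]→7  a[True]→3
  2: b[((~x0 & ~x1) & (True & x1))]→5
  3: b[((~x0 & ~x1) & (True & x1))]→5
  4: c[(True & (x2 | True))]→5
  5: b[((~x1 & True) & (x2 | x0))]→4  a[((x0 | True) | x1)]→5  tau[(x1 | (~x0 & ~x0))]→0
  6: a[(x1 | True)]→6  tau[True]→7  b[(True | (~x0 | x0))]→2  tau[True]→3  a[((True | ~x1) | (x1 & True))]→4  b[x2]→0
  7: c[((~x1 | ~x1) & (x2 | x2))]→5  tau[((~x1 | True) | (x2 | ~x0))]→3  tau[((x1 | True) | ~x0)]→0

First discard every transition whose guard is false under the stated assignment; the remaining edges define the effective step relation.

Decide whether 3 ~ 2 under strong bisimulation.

Bisimulation quotient by refinement:
  P[0] = {{0,1,2,3,4,5,6,7}}
  P[1] = {{0},{1},{2,3},{4},{5},{6},{7}}
stable after 2 split(s): 7 block(s)
[3]={2,3}  [2]={2,3}

Answer: BISIMILAR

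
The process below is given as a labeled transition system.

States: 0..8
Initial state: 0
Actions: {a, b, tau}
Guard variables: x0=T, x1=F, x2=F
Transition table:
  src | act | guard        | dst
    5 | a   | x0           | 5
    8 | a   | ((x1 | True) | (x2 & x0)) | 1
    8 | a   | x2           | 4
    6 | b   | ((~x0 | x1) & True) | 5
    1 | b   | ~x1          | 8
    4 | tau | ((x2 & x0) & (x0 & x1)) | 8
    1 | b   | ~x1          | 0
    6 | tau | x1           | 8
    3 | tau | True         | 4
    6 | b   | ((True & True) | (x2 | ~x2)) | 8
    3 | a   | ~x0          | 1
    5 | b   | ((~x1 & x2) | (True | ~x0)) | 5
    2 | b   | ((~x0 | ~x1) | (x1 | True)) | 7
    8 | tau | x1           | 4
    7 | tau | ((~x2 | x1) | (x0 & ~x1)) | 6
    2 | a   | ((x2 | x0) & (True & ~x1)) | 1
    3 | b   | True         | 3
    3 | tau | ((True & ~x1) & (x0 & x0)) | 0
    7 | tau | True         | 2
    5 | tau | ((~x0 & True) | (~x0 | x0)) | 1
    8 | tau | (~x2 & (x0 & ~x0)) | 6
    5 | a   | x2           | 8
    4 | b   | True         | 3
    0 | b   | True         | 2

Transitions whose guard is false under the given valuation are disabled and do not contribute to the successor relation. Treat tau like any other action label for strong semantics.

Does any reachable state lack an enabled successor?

R = {0,1,2,6,7,8}
  0: b→2  [1 exit(s)]
  1: b→0  b→8  [2 exit(s)]
  2: a→1  b→7  [2 exit(s)]
  6: b→8  [1 exit(s)]
  7: tau→2  tau→6  [2 exit(s)]
  8: a→1  [1 exit(s)]

Answer: DEADLOCK-FREE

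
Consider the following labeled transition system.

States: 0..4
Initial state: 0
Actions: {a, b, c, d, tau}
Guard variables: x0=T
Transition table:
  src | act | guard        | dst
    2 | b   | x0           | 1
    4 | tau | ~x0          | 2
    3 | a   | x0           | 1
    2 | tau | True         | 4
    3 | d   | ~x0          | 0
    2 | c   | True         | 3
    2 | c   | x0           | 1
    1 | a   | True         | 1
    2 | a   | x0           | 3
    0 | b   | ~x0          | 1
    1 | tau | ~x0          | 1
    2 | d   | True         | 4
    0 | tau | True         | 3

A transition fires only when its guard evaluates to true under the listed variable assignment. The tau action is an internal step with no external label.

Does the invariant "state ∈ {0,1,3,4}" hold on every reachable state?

Answer: INVARIANT HOLDS

Trace:
Allowed set {0,1,3,4}
R = {0,1,3}
  0: ok
  1: ok
  3: ok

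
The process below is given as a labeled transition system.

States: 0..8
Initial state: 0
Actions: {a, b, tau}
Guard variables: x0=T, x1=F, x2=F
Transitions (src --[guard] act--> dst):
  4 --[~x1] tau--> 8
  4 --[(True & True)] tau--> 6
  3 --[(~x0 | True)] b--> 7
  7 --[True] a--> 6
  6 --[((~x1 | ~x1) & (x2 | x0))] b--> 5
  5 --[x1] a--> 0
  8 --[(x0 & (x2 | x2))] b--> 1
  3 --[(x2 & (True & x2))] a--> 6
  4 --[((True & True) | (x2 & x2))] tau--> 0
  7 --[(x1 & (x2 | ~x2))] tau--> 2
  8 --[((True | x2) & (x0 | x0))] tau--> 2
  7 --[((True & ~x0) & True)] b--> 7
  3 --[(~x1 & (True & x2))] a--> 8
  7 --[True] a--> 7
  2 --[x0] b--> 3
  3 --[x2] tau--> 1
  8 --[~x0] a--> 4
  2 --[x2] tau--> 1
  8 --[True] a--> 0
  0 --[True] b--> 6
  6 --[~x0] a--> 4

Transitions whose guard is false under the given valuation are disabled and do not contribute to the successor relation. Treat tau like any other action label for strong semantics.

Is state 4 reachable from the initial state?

Answer: UNREACHABLE

Trace:
After dropping false guards: 11 live edges.
depth 0: {0}
depth 1: {6}  now seen {0,6}
depth 2: {5}  now seen {0,5,6}
Reach set: {0,5,6}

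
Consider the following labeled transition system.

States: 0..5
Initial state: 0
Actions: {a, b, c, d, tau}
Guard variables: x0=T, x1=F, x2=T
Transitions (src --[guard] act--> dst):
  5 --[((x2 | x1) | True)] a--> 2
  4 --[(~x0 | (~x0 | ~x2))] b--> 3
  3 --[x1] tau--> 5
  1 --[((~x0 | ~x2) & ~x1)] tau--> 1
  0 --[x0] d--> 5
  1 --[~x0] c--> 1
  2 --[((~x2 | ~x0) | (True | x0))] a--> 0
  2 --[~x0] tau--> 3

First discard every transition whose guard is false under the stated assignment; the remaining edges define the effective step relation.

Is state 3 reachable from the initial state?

3 transition(s) survive guard evaluation.
L0 = {0}
L1 = {5}  cumulative {0,5}
L2 = {2}  cumulative {0,2,5}
Reach set: {0,2,5}

Answer: UNREACHABLE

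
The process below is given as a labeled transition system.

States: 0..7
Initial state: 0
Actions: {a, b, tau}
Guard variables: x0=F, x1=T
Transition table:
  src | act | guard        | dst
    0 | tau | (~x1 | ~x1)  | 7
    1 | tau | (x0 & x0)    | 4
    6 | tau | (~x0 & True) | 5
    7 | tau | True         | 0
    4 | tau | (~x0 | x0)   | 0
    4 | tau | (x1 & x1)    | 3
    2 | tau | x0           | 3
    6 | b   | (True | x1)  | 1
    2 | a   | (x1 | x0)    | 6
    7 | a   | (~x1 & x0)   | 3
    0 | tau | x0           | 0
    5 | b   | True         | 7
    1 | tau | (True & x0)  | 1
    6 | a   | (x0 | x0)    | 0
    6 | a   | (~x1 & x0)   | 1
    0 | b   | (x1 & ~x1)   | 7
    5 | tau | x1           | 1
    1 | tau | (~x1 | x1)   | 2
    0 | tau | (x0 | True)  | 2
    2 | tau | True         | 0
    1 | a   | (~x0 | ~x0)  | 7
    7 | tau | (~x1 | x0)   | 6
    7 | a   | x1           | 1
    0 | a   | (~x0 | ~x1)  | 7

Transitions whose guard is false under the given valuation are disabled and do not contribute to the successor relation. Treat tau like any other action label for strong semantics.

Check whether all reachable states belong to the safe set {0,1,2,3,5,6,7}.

Answer: INVARIANT HOLDS

Working:
Inv-set: {0,1,2,3,5,6,7}
Reach set: {0,1,2,5,6,7}
  0: ✓
  1: ✓
  2: ✓
  5: ✓
  6: ✓
  7: ✓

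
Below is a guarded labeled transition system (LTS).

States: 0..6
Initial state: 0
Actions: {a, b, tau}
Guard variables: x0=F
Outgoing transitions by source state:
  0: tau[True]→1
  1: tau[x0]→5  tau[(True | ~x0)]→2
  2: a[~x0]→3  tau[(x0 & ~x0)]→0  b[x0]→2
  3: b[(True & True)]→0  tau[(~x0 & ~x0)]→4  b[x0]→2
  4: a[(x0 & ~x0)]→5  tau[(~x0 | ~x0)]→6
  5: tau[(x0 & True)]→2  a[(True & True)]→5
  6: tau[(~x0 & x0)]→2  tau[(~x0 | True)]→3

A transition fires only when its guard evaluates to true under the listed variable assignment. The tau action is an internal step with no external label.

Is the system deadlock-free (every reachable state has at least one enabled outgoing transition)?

R = {0,1,2,3,4,6}
  0: tau→1  [deg 1]
  1: tau→2  [deg 1]
  2: a→3  [deg 1]
  3: b→0  tau→4  [deg 2]
  4: tau→6  [deg 1]
  6: tau→3  [deg 1]

Answer: DEADLOCK-FREE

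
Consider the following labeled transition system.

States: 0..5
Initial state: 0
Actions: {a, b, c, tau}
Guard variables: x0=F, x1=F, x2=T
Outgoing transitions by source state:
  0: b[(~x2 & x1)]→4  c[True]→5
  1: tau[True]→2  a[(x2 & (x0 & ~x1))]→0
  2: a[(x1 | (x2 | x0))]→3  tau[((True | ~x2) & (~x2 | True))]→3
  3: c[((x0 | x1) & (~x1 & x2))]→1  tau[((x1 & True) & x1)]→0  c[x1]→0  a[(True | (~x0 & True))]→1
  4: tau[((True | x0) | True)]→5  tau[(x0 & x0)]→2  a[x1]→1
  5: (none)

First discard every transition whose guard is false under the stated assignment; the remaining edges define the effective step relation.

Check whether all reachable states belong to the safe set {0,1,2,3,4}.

Answer: INVARIANT VIOLATED at state 5

Working:
Allowed set {0,1,2,3,4}
R = {0,5}
  0: ok
  5: outside
witness against invariant: c → 5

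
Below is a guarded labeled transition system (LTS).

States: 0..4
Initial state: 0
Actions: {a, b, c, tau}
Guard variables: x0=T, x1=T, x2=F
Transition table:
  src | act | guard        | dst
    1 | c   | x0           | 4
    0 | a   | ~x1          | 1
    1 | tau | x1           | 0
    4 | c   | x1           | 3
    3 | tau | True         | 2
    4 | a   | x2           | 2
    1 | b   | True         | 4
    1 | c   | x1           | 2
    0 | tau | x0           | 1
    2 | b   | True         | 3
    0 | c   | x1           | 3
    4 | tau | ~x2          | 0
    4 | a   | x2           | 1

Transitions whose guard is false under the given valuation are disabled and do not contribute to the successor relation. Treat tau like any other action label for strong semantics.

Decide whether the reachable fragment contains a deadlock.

R = {0,1,2,3,4}
  0: c→3  tau→1  [2 out]
  1: b→4  c→2  c→4  tau→0  [4 out]
  2: b→3  [1 out]
  3: tau→2  [1 out]
  4: c→3  tau→0  [2 out]

Answer: DEADLOCK-FREE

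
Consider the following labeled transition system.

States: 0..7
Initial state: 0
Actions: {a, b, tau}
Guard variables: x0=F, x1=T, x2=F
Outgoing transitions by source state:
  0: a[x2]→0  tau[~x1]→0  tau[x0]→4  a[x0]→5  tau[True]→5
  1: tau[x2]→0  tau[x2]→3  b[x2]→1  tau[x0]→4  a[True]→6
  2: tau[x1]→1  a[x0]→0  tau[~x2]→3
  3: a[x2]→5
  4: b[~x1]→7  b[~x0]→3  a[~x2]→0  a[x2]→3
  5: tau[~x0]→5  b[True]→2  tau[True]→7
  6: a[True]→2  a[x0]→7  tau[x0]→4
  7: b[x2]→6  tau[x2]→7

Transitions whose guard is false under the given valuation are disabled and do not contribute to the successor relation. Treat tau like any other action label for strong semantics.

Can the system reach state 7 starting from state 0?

After dropping false guards: 10 live edges.
depth 0: {0}
depth 1: {5}  cumulative {0,5}
depth 2: {2,7}  cumulative {0,2,5,7}
depth 3: {1,3}  cumulative {0,1,2,3,5,7}
depth 4: {6}  cumulative {0,1,2,3,5,6,7}
Reach set: {0,1,2,3,5,6,7}
trace reaching 7: tau·tau

Answer: REACHABLE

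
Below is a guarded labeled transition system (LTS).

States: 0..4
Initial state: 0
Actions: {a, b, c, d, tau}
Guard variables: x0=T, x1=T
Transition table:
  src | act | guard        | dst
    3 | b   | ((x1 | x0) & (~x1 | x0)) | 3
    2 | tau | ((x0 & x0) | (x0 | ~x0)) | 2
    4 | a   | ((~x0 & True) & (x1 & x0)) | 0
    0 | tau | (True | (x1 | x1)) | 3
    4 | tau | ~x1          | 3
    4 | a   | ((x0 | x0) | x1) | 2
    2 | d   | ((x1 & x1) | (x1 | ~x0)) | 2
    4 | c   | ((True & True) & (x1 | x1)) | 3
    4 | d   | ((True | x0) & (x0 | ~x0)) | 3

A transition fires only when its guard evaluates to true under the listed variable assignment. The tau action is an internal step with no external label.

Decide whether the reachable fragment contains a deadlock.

Answer: DEADLOCK-FREE

Working:
Reach set: {0,3}
  0: tau→3  [1 out]
  3: b→3  [1 out]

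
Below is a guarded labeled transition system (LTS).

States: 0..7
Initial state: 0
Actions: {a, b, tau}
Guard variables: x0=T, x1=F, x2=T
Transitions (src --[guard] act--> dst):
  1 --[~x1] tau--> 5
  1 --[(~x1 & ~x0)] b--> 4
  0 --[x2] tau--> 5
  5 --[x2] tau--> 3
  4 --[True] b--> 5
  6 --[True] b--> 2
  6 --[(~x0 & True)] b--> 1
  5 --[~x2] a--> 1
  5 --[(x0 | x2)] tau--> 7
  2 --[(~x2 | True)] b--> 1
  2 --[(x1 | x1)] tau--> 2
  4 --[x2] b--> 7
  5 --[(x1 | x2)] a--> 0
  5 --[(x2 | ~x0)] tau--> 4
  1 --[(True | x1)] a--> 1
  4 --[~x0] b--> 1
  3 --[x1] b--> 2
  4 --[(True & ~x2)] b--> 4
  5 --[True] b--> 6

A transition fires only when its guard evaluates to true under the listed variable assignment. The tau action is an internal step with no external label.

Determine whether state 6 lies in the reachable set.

Answer: REACHABLE

Analysis:
Guard filter leaves 12 enabled edge(s).
L0 = {0}
L1 = {5}  now seen {0,5}
L2 = {3,4,6,7}  now seen {0,3,4,5,6,7}
L3 = {2}  now seen {0,2,3,4,5,6,7}
L4 = {1}  now seen {0,1,2,3,4,5,6,7}
R = {0,1,2,3,4,5,6,7}
trace reaching 6: tau·b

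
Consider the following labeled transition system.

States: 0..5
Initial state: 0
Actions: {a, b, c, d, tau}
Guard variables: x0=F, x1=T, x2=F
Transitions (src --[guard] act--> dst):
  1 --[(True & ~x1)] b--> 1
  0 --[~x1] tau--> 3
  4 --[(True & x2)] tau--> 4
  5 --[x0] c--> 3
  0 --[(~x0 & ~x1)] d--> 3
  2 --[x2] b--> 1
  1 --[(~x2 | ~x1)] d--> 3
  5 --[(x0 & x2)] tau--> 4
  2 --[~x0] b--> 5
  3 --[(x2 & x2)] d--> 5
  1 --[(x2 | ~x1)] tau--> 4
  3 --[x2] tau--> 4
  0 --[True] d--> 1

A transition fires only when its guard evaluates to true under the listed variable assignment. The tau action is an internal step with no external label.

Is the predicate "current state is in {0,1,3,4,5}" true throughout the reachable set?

Answer: INVARIANT HOLDS

Trace:
Allowed set {0,1,3,4,5}
Reach set: {0,1,3}
  0: safe
  1: safe
  3: safe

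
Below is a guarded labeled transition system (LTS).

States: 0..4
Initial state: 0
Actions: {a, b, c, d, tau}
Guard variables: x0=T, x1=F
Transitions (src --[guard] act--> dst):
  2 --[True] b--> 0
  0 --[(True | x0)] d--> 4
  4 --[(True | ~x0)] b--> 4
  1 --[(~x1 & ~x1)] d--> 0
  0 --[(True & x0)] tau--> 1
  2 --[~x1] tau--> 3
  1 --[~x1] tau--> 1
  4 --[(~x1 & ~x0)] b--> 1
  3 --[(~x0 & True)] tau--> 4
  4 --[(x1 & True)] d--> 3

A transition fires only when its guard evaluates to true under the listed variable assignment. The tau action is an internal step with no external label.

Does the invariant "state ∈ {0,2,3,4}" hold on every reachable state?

Answer: INVARIANT VIOLATED at state 1

Trace:
Allowed set {0,2,3,4}
Reach set: {0,1,4}
  0: ok
  1: outside
  4: ok
counterexample path to 1: tau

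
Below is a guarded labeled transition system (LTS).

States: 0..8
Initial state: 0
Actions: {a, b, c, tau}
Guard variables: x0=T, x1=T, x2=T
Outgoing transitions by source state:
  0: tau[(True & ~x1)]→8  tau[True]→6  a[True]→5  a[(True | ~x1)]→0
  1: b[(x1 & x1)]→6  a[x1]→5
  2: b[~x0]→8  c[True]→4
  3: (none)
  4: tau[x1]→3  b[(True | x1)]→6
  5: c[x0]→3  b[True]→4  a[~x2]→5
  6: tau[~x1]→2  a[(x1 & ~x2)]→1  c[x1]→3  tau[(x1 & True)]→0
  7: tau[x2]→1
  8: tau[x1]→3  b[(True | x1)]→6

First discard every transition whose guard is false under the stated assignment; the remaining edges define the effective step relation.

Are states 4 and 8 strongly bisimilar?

Bisimulation quotient by refinement:
  π0 = {{0,1,2,3,4,5,6,7,8}}
  π1 = {{0},{1},{2},{3},{4,8},{5},{6},{7}}
8 equivalence class(es) (converged in 2)
[4]={4,8}  [8]={4,8}

Answer: BISIMILAR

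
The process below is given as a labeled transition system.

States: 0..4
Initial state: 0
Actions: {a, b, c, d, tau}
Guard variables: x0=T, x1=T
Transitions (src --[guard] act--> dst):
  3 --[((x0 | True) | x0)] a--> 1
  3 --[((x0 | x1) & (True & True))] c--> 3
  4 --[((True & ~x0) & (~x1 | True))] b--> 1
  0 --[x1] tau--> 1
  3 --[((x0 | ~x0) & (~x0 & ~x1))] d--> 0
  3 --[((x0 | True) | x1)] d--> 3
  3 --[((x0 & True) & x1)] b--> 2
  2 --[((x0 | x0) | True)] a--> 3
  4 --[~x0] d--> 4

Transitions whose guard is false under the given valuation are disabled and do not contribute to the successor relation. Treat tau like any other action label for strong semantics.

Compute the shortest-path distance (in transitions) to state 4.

Layered search for 4:
  Layer 0: {0}
  Layer 1: {1}
4 never appears.

Answer: UNREACHABLE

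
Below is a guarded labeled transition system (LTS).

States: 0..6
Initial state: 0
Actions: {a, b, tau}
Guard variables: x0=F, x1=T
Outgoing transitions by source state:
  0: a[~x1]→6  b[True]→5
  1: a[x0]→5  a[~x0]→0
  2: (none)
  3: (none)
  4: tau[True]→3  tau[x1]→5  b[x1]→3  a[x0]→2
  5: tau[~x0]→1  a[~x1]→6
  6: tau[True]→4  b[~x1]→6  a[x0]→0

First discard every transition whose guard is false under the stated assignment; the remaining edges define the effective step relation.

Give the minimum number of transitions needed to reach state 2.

Answer: UNREACHABLE

Working:
Breadth-first toward 2:
  depth 0: {0}
  depth 1: {5}
  depth 2: {1}
2 never appears.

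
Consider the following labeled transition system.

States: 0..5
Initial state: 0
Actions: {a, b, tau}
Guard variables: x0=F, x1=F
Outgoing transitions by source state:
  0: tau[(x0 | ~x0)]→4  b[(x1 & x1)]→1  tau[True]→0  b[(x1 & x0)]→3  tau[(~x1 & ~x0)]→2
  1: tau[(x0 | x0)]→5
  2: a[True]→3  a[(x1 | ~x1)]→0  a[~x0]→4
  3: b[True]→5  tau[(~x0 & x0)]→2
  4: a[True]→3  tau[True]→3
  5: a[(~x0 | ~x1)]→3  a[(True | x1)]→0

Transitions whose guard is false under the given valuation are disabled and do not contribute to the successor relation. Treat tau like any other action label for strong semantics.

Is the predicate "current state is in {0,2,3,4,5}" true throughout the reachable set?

Allowed set {0,2,3,4,5}
Reach set: {0,2,3,4,5}
  0: ok
  2: ok
  3: ok
  4: ok
  5: ok

Answer: INVARIANT HOLDS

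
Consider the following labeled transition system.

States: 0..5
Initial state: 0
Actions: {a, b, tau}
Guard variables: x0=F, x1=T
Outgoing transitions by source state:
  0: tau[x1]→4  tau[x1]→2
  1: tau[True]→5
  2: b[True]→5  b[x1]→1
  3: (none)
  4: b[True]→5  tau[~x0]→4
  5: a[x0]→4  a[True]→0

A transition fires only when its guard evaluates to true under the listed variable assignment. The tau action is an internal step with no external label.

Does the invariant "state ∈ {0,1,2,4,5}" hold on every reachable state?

Answer: INVARIANT HOLDS

Working:
Safe = {0,1,2,4,5}
Reach set: {0,1,2,4,5}
  0: ok
  1: ok
  2: ok
  4: ok
  5: ok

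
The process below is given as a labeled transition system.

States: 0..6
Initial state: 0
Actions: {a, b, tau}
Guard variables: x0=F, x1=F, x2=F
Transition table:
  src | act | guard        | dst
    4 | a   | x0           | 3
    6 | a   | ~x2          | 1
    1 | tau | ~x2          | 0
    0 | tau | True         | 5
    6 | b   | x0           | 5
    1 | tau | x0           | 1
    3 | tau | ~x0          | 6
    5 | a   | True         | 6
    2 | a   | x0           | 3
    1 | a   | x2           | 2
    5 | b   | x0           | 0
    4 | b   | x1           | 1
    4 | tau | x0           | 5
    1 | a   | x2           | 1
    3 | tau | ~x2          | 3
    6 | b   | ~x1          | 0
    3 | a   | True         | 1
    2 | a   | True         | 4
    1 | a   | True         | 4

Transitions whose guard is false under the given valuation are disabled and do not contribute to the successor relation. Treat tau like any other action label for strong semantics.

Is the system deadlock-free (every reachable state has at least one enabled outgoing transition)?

R = {0,1,4,5,6}
  0: tau→5  [deg 1]
  1: a→4  tau→0  [deg 2]
  4: ∅  [deadlock]
  5: a→6  [deg 1]
  6: a→1  b→0  [deg 2]
witness 4: tau·a·a·a

Answer: DEADLOCK at state 4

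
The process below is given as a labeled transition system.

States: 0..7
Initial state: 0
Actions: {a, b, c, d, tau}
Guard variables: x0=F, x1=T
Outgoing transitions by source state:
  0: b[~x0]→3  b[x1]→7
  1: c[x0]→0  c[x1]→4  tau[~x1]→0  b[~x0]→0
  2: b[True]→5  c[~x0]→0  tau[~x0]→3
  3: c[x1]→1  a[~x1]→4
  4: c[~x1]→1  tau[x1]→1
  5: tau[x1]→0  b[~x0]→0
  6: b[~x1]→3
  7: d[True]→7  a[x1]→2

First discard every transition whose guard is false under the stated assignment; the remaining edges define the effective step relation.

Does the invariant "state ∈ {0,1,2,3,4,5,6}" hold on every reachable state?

Answer: INVARIANT VIOLATED at state 7

Working:
Safe = {0,1,2,3,4,5,6}
Reach set: {0,1,2,3,4,5,7}
  0: safe
  1: safe
  2: safe
  3: safe
  4: safe
  5: safe
  7: outside
witness against invariant: b → 7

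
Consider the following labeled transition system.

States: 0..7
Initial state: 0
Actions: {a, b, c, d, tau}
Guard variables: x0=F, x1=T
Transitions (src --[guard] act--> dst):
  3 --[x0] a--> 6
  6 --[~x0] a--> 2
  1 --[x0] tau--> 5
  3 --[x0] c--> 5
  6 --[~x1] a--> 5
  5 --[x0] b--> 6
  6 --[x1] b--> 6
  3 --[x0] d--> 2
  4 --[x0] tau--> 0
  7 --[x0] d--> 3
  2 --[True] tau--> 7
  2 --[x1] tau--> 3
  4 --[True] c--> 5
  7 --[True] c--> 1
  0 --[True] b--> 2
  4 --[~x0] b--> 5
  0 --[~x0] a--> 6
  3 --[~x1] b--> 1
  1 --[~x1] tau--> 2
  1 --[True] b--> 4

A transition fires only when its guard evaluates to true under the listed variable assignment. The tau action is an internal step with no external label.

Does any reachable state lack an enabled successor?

Reach set: {0,1,2,3,4,5,6,7}
  0: a→6  b→2  [deg 2]
  1: b→4  [deg 1]
  2: tau→3  tau→7  [deg 2]
  3: ∅  [STUCK]
  4: b→5  c→5  [deg 2]
  5: ∅  [STUCK]
  6: a→2  b→6  [deg 2]
  7: c→1  [deg 1]
Path to 3: b·tau

Answer: DEADLOCK at state 3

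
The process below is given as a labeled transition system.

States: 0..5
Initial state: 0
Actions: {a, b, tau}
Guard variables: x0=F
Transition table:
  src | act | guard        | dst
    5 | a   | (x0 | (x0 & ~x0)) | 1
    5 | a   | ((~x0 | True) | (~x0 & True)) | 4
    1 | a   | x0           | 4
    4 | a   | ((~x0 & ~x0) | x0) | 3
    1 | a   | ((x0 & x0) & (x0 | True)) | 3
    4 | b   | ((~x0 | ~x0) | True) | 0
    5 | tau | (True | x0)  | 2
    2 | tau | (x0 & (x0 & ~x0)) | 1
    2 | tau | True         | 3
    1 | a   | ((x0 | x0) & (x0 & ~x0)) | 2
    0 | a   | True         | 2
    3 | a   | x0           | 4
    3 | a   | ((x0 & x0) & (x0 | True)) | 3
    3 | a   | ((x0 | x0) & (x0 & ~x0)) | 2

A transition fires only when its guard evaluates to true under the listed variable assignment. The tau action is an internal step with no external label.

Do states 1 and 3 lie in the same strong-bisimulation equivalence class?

Bisimulation quotient by refinement:
  P[0] = {{0,1,2,3,4,5}}
  P[1] = {{0},{1,3},{2},{4},{5}}
Fixed point at round 2; 5 class(es).
class of 1: {1,3}; class of 3: {1,3}

Answer: BISIMILAR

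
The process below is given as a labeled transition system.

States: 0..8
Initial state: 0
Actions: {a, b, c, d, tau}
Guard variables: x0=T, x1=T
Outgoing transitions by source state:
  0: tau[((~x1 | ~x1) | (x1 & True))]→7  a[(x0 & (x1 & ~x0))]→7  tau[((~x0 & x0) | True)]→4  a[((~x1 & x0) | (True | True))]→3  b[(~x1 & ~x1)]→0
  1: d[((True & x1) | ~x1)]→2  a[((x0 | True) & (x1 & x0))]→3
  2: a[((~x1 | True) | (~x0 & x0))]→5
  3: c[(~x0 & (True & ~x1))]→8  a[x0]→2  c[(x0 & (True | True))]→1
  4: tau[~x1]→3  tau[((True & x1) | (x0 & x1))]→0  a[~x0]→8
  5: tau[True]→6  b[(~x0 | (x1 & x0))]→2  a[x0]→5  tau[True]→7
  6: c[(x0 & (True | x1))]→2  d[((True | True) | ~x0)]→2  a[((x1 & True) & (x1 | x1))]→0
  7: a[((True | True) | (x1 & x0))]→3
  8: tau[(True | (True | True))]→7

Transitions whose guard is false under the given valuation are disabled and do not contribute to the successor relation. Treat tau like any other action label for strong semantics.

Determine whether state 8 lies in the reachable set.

Answer: UNREACHABLE

Analysis:
18 transition(s) survive guard evaluation.
depth 0: {0}
depth 1: {3,4,7}  now seen {0,3,4,7}
depth 2: {1,2}  now seen {0,1,2,3,4,7}
depth 3: {5}  now seen {0,1,2,3,4,5,7}
depth 4: {6}  now seen {0,1,2,3,4,5,6,7}
Reach set: {0,1,2,3,4,5,6,7}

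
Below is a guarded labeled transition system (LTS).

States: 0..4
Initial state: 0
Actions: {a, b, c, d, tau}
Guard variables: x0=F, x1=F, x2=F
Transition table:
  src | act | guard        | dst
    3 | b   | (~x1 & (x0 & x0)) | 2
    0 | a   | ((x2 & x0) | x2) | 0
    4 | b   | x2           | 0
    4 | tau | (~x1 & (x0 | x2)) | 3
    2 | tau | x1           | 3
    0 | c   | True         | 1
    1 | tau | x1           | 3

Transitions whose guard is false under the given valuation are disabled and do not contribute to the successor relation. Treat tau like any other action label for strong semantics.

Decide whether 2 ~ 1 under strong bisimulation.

Refine partition for ~:
  P[0] = {{0,1,2,3,4}}
  P[1] = {{0},{1,2,3,4}}
Fixed point at round 2; 2 class(es).
2∈{1,2,3,4}, 1∈{1,2,3,4}

Answer: BISIMILAR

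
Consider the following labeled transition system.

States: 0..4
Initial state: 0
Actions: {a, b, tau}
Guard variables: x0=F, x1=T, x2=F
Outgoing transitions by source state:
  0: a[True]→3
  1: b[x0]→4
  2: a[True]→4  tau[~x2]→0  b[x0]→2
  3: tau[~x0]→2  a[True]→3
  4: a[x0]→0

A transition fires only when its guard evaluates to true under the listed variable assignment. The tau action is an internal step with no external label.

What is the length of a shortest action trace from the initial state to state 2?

Answer: 2

Working:
Breadth-first toward 2:
  L0 = {0}
  L1 = {3}
  L2 = {2}
first hit 2 at d=2 via a·tau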